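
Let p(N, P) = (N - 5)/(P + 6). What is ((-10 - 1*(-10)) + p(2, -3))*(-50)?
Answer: 50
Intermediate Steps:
p(N, P) = (-5 + N)/(6 + P)
((-10 - 1*(-10)) + p(2, -3))*(-50) = ((-10 - 1*(-10)) + (-5 + 2)/(6 - 3))*(-50) = ((-10 + 10) - 3/3)*(-50) = (0 + (1/3)*(-3))*(-50) = (0 - 1)*(-50) = -1*(-50) = 50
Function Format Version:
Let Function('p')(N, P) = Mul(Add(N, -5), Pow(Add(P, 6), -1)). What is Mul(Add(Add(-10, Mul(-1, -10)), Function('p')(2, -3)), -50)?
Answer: 50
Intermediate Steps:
Function('p')(N, P) = Mul(Pow(Add(6, P), -1), Add(-5, N)) (Function('p')(N, P) = Mul(Add(-5, N), Pow(Add(6, P), -1)) = Mul(Pow(Add(6, P), -1), Add(-5, N)))
Mul(Add(Add(-10, Mul(-1, -10)), Function('p')(2, -3)), -50) = Mul(Add(Add(-10, Mul(-1, -10)), Mul(Pow(Add(6, -3), -1), Add(-5, 2))), -50) = Mul(Add(Add(-10, 10), Mul(Pow(3, -1), -3)), -50) = Mul(Add(0, Mul(Rational(1, 3), -3)), -50) = Mul(Add(0, -1), -50) = Mul(-1, -50) = 50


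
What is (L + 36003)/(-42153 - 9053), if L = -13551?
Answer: -11226/25603 ≈ -0.43846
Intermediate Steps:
(L + 36003)/(-42153 - 9053) = (-13551 + 36003)/(-42153 - 9053) = 22452/(-51206) = 22452*(-1/51206) = -11226/25603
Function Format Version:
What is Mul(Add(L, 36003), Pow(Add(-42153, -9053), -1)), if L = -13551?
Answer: Rational(-11226, 25603) ≈ -0.43846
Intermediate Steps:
Mul(Add(L, 36003), Pow(Add(-42153, -9053), -1)) = Mul(Add(-13551, 36003), Pow(Add(-42153, -9053), -1)) = Mul(22452, Pow(-51206, -1)) = Mul(22452, Rational(-1, 51206)) = Rational(-11226, 25603)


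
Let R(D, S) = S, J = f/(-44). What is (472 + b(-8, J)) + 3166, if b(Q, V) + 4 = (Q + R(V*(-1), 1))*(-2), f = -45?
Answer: 3648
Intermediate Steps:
J = 45/44 (J = -45/(-44) = -45*(-1/44) = 45/44 ≈ 1.0227)
b(Q, V) = -6 - 2*Q (b(Q, V) = -4 + (Q + 1)*(-2) = -4 + (1 + Q)*(-2) = -4 + (-2 - 2*Q) = -6 - 2*Q)
(472 + b(-8, J)) + 3166 = (472 + (-6 - 2*(-8))) + 3166 = (472 + (-6 + 16)) + 3166 = (472 + 10) + 3166 = 482 + 3166 = 3648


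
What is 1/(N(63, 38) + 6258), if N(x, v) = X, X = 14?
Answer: 1/6272 ≈ 0.00015944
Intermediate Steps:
N(x, v) = 14
1/(N(63, 38) + 6258) = 1/(14 + 6258) = 1/6272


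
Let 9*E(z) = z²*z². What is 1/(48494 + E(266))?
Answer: 9/5006847982 ≈ 1.7975e-9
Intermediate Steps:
E(z) = z⁴/9 (E(z) = (z²*z²)/9 = z⁴/9)
1/(48494 + E(266)) = 1/(48494 + (⅑)*266⁴) = 1/(48494 + (⅑)*5006411536) = 1/(48494 + 5006411536/9) = 1/(5006847982/9) = 9/5006847982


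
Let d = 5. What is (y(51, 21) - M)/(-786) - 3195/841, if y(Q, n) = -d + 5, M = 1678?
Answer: -550036/330513 ≈ -1.6642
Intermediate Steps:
y(Q, n) = 0 (y(Q, n) = -1*5 + 5 = -5 + 5 = 0)
(y(51, 21) - M)/(-786) - 3195/841 = (0 - 1*1678)/(-786) - 3195/841 = (0 - 1678)*(-1/786) - 3195*1/841 = -1678*(-1/786) - 3195/841 = 839/393 - 3195/841 = -550036/330513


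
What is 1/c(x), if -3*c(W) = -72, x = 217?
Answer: 1/24 ≈ 0.041667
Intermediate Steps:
c(W) = 24 (c(W) = -⅓*(-72) = 24)
1/c(x) = 1/24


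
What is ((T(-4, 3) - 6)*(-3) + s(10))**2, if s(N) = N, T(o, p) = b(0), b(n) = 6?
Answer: 100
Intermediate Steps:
T(o, p) = 6
((T(-4, 3) - 6)*(-3) + s(10))**2 = ((6 - 6)*(-3) + 10)**2 = (0*(-3) + 10)**2 = (0 + 10)**2 = 10**2 = 100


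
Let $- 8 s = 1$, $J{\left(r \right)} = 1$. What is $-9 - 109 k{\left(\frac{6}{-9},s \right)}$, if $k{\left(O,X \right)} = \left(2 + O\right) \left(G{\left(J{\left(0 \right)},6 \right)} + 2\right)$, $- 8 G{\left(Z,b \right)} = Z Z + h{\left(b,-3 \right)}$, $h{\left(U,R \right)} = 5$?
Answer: $- \frac{572}{3} \approx -190.67$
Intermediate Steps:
$G{\left(Z,b \right)} = - \frac{5}{8} - \frac{Z^{2}}{8}$ ($G{\left(Z,b \right)} = - \frac{Z Z + 5}{8} = - \frac{Z^{2} + 5}{8} = - \frac{5 + Z^{2}}{8} = - \frac{5}{8} - \frac{Z^{2}}{8}$)
$s = - \frac{1}{8}$ ($s = \left(- \frac{1}{8}\right) 1 = - \frac{1}{8} \approx -0.125$)
$k{\left(O,X \right)} = \frac{5}{2} + \frac{5 O}{4}$ ($k{\left(O,X \right)} = \left(2 + O\right) \left(\left(- \frac{5}{8} - \frac{1^{2}}{8}\right) + 2\right) = \left(2 + O\right) \left(\left(- \frac{5}{8} - \frac{1}{8}\right) + 2\right) = \left(2 + O\right) \left(- \frac{3}{4} + 2\right) = \left(2 + O\right) \frac{5}{4} = \frac{5}{2} + \frac{5 O}{4}$)
$-9 - 109 k{\left(\frac{6}{-9},s \right)} = -9 - 109 \left(\frac{5}{2} + \frac{5 \frac{6}{-9}}{4}\right) = -9 - 109 \left(\frac{5}{2} + \frac{5 \cdot 6 \left(- \frac{1}{9}\right)}{4}\right) = -9 - 109 \left(\frac{5}{2} + \frac{5}{4} \left(- \frac{2}{3}\right)\right) = -9 - 109 \left(\frac{5}{2} - \frac{5}{6}\right) = -9 - \frac{545}{3} = - \frac{572}{3}$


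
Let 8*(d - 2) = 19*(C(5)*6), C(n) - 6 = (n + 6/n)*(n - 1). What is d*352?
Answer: 775984/5 ≈ 1.5520e+5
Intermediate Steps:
C(n) = 6 + (-1 + n)*(n + 6/n) (C(n) = 6 + (n + 6/n)*(n - 1) = 6 + (n + 6/n)*(-1 + n) = 6 + (-1 + n)*(n + 6/n))
d = 4409/10 (d = 2 + (19*((12 + 5² - 1*5 - 6/5)*6))/8 = 2 + (19*((12 + 25 - 5 - 6*⅕)*6))/8 = 2 + (19*((12 + 25 - 5 - 6/5)*6))/8 = 2 + (19*((154/5)*6))/8 = 2 + (19*(924/5))/8 = 2 + (⅛)*(17556/5) = 2 + 4389/10 = 4409/10 ≈ 440.90)
d*352 = (4409/10)*352 = 775984/5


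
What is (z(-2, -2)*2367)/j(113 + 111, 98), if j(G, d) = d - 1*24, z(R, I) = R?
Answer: -2367/37 ≈ -63.973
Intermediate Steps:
j(G, d) = -24 + d (j(G, d) = d - 24 = -24 + d)
(z(-2, -2)*2367)/j(113 + 111, 98) = (-2*2367)/(-24 + 98) = -4734/74 = -4734*1/74 = -2367/37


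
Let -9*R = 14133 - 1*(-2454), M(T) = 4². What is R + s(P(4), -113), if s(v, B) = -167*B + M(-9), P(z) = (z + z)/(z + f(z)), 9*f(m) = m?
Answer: 17044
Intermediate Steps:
M(T) = 16
f(m) = m/9
R = -1843 (R = -(14133 - 1*(-2454))/9 = -(14133 + 2454)/9 = -⅑*16587 = -1843)
P(z) = 9/5 (P(z) = (z + z)/(z + z/9) = (2*z)/((10*z/9)) = (2*z)*(9/(10*z)) = 9/5)
s(v, B) = 16 - 167*B (s(v, B) = -167*B + 16 = 16 - 167*B)
R + s(P(4), -113) = -1843 + (16 - 167*(-113)) = -1843 + (16 + 18871) = -1843 + 18887 = 17044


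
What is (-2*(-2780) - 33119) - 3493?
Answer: -31052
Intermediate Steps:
(-2*(-2780) - 33119) - 3493 = (5560 - 33119) - 3493 = -27559 - 3493 = -31052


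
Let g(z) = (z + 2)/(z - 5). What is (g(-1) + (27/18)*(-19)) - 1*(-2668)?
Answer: 7918/3 ≈ 2639.3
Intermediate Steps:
g(z) = (2 + z)/(-5 + z)
(g(-1) + (27/18)*(-19)) - 1*(-2668) = ((2 - 1)/(-5 - 1) + (27/18)*(-19)) - 1*(-2668) = (1/(-6) + (27*(1/18))*(-19)) + 2668 = (-1/6*1 + (3/2)*(-19)) + 2668 = (-1/6 - 57/2) + 2668 = -86/3 + 2668 = 7918/3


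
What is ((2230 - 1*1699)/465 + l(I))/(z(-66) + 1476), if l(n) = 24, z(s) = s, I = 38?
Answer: 1299/72850 ≈ 0.017831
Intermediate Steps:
((2230 - 1*1699)/465 + l(I))/(z(-66) + 1476) = ((2230 - 1*1699)/465 + 24)/(-66 + 1476) = ((2230 - 1699)*(1/465) + 24)/1410 = (531*(1/465) + 24)*(1/1410) = (177/155 + 24)*(1/1410) = (3897/155)*(1/1410) = 1299/72850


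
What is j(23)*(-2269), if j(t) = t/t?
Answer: -2269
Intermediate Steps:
j(t) = 1
j(23)*(-2269) = 1*(-2269) = -2269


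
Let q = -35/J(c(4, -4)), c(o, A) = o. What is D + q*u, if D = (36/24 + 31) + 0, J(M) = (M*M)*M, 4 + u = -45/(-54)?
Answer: 13145/384 ≈ 34.232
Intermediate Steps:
u = -19/6 (u = -4 - 45/(-54) = -4 - 45*(-1/54) = -4 + ⅚ = -19/6 ≈ -3.1667)
J(M) = M³ (J(M) = M²*M = M³)
q = -35/64 (q = -35/(4³) = -35/64 ≈ -0.54688)
D = 65/2 (D = (36*(1/24) + 31) + 0 = (3/2 + 31) + 0 = 65/2 + 0 = 65/2 ≈ 32.500)
D + q*u = 65/2 - 35/64*(-19/6) = 65/2 + 665/384 = 13145/384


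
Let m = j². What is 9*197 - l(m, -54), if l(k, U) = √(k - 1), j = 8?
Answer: 1773 - 3*√7 ≈ 1765.1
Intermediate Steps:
m = 64 (m = 8² = 64)
l(k, U) = √(-1 + k)
9*197 - l(m, -54) = 9*197 - √(-1 + 64) = 1773 - √63 = 1773 - 3*√7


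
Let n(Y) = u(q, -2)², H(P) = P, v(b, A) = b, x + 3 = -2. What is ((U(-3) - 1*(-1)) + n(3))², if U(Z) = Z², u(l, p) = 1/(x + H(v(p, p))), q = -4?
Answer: 241081/2401 ≈ 100.41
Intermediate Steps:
x = -5 (x = -3 - 2 = -5)
u(l, p) = 1/(-5 + p)
n(Y) = 1/49 (n(Y) = (1/(-5 - 2))² = (1/(-7))² = (-⅐)² = 1/49)
((U(-3) - 1*(-1)) + n(3))² = (((-3)² - 1*(-1)) + 1/49)² = ((9 + 1) + 1/49)² = (10 + 1/49)² = (491/49)² = 241081/2401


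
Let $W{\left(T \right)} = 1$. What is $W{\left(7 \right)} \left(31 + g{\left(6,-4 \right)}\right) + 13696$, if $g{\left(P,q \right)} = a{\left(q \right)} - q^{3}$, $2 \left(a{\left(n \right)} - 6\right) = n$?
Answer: $13795$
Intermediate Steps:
$a{\left(n \right)} = 6 + \frac{n}{2}$
$g{\left(P,q \right)} = 6 + \frac{q}{2} - q^{3}$ ($g{\left(P,q \right)} = \left(6 + \frac{q}{2}\right) - q^{3} = 6 + \frac{q}{2} - q^{3}$)
$W{\left(7 \right)} \left(31 + g{\left(6,-4 \right)}\right) + 13696 = 1 \left(31 + \left(6 + \frac{1}{2} \left(-4\right) - \left(-4\right)^{3}\right)\right) + 13696 = 1 \left(31 - -68\right) + 13696 = 1 \left(31 + \left(6 - 2 + 64\right)\right) + 13696 = 1 \left(31 + 68\right) + 13696 = 1 \cdot 99 + 13696 = 99 + 13696 = 13795$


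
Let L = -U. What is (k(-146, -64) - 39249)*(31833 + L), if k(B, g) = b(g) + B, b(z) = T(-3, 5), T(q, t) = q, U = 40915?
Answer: 357812636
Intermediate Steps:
b(z) = -3
k(B, g) = -3 + B
L = -40915 (L = -1*40915 = -40915)
(k(-146, -64) - 39249)*(31833 + L) = ((-3 - 146) - 39249)*(31833 - 40915) = (-149 - 39249)*(-9082) = -39398*(-9082) = 357812636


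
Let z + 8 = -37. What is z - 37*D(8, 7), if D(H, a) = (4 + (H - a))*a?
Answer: -1340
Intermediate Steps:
z = -45 (z = -8 - 37 = -45)
D(H, a) = a*(4 + H - a) (D(H, a) = (4 + H - a)*a = a*(4 + H - a))
z - 37*D(8, 7) = -45 - 259*(4 + 8 - 1*7) = -45 - 259*(4 + 8 - 7) = -45 - 259*5 = -45 - 37*35 = -45 - 1295 = -1340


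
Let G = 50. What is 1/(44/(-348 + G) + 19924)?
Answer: 149/2968654 ≈ 5.0191e-5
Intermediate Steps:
1/(44/(-348 + G) + 19924) = 1/(44/(-348 + 50) + 19924) = 1/(44/(-298) + 19924) = 1/(-1/298*44 + 19924) = 1/(-22/149 + 19924) = 1/(2968654/149) = 149/2968654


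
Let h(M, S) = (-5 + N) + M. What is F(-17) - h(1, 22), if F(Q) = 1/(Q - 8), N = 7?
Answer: -76/25 ≈ -3.0400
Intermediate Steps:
h(M, S) = 2 + M (h(M, S) = (-5 + 7) + M = 2 + M)
F(Q) = 1/(-8 + Q)
F(-17) - h(1, 22) = 1/(-8 - 17) - (2 + 1) = 1/(-25) - 1*3 = -1/25 - 3 = -76/25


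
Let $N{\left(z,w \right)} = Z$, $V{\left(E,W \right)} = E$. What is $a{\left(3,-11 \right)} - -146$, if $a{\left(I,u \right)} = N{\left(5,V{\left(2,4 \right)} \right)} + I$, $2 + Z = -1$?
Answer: $146$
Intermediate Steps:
$Z = -3$ ($Z = -2 - 1 = -3$)
$N{\left(z,w \right)} = -3$
$a{\left(I,u \right)} = -3 + I$
$a{\left(3,-11 \right)} - -146 = \left(-3 + 3\right) - -146 = 0 + 146 = 146$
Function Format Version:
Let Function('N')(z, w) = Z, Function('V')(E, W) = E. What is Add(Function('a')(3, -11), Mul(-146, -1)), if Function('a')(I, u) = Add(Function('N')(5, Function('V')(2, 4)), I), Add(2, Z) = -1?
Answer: 146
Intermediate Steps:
Z = -3 (Z = Add(-2, -1) = -3)
Function('N')(z, w) = -3
Function('a')(I, u) = Add(-3, I)
Add(Function('a')(3, -11), Mul(-146, -1)) = Add(Add(-3, 3), Mul(-146, -1)) = Add(0, 146) = 146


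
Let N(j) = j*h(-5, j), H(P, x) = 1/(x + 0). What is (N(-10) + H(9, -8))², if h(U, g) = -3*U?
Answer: 1442401/64 ≈ 22538.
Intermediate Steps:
H(P, x) = 1/x
N(j) = 15*j (N(j) = j*(-3*(-5)) = j*15 = 15*j)
(N(-10) + H(9, -8))² = (15*(-10) + 1/(-8))² = (-150 - ⅛)² = (-1201/8)² = 1442401/64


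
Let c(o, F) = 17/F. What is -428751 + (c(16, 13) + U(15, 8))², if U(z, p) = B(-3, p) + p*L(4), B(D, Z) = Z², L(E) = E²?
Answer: -66143750/169 ≈ -3.9138e+5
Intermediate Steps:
U(z, p) = p² + 16*p (U(z, p) = p² + p*4² = p² + p*16 = p² + 16*p)
-428751 + (c(16, 13) + U(15, 8))² = -428751 + (17/13 + 8*(16 + 8))² = -428751 + (17*(1/13) + 8*24)² = -428751 + (17/13 + 192)² = -428751 + (2513/13)² = -428751 + 6315169/169 = -66143750/169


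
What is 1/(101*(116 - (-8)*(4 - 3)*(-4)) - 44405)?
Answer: -1/35921 ≈ -2.7839e-5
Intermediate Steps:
1/(101*(116 - (-8)*(4 - 3)*(-4)) - 44405) = 1/(101*(116 - (-8)*(-4)) - 44405) = 1/(101*(116 - 2*(-4)*(-4)) - 44405) = 1/(101*(116 + 8*(-4)) - 44405) = 1/(101*(116 - 32) - 44405) = 1/(101*84 - 44405) = 1/(8484 - 44405) = 1/(-35921) = -1/35921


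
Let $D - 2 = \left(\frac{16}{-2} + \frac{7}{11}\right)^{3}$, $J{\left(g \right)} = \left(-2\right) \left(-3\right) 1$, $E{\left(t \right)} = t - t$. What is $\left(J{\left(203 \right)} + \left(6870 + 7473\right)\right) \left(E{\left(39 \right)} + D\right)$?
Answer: $- \frac{7587449871}{1331} \approx -5.7006 \cdot 10^{6}$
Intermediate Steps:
$E{\left(t \right)} = 0$
$J{\left(g \right)} = 6$ ($J{\left(g \right)} = 6 \cdot 1 = 6$)
$D = - \frac{528779}{1331}$ ($D = 2 + \left(\frac{16}{-2} + \frac{7}{11}\right)^{3} = 2 + \left(16 \left(- \frac{1}{2}\right) + 7 \cdot \frac{1}{11}\right)^{3} = 2 + \left(-8 + \frac{7}{11}\right)^{3} = 2 + \left(- \frac{81}{11}\right)^{3} = 2 - \frac{531441}{1331} = - \frac{528779}{1331} \approx -397.28$)
$\left(J{\left(203 \right)} + \left(6870 + 7473\right)\right) \left(E{\left(39 \right)} + D\right) = \left(6 + \left(6870 + 7473\right)\right) \left(0 - \frac{528779}{1331}\right) = \left(6 + 14343\right) \left(- \frac{528779}{1331}\right) = 14349 \left(- \frac{528779}{1331}\right) = - \frac{7587449871}{1331}$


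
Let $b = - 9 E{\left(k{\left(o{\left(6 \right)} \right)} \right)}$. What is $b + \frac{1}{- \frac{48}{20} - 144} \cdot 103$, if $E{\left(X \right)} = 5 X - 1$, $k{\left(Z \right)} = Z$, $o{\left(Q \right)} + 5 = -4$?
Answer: $\frac{302533}{732} \approx 413.3$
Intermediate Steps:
$o{\left(Q \right)} = -9$ ($o{\left(Q \right)} = -5 - 4 = -9$)
$E{\left(X \right)} = -1 + 5 X$
$b = 414$ ($b = - 9 \left(-1 + 5 \left(-9\right)\right) = - 9 \left(-1 - 45\right) = \left(-9\right) \left(-46\right) = 414$)
$b + \frac{1}{- \frac{48}{20} - 144} \cdot 103 = 414 + \frac{1}{- \frac{48}{20} - 144} \cdot 103 = 414 + \frac{1}{\left(-48\right) \frac{1}{20} - 144} \cdot 103 = 414 + \frac{1}{- \frac{12}{5} - 144} \cdot 103 = 414 + \frac{1}{- \frac{732}{5}} \cdot 103 = 414 - \frac{515}{732} = \frac{302533}{732}$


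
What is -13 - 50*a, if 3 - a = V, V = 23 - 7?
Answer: 637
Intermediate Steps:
V = 16
a = -13 (a = 3 - 1*16 = 3 - 16 = -13)
-13 - 50*a = -13 - 50*(-13) = -13 + 650 = 637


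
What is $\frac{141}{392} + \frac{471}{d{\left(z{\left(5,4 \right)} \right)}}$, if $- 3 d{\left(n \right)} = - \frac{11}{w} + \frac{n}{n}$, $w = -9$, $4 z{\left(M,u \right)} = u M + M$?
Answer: $- \frac{1245561}{1960} \approx -635.49$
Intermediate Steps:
$z{\left(M,u \right)} = \frac{M}{4} + \frac{M u}{4}$ ($z{\left(M,u \right)} = \frac{u M + M}{4} = \frac{M u + M}{4} = \frac{M + M u}{4} = \frac{M}{4} + \frac{M u}{4}$)
$d{\left(n \right)} = - \frac{20}{27}$ ($d{\left(n \right)} = - \frac{- \frac{11}{-9} + \frac{n}{n}}{3} = - \frac{\left(-11\right) \left(- \frac{1}{9}\right) + 1}{3} = - \frac{\frac{11}{9} + 1}{3} = \left(- \frac{1}{3}\right) \frac{20}{9} = - \frac{20}{27}$)
$\frac{141}{392} + \frac{471}{d{\left(z{\left(5,4 \right)} \right)}} = \frac{141}{392} + \frac{471}{- \frac{20}{27}} = 141 \cdot \frac{1}{392} + 471 \left(- \frac{27}{20}\right) = \frac{141}{392} - \frac{12717}{20} = - \frac{1245561}{1960}$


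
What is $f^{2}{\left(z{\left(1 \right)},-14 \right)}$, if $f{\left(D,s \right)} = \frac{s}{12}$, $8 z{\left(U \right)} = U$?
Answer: $\frac{49}{36} \approx 1.3611$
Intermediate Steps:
$z{\left(U \right)} = \frac{U}{8}$
$f{\left(D,s \right)} = \frac{s}{12}$ ($f{\left(D,s \right)} = s \frac{1}{12} = \frac{s}{12}$)
$f^{2}{\left(z{\left(1 \right)},-14 \right)} = \left(\frac{1}{12} \left(-14\right)\right)^{2} = \left(- \frac{7}{6}\right)^{2} = \frac{49}{36}$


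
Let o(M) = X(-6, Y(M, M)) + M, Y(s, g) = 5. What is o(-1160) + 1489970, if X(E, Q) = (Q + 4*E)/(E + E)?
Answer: 17865739/12 ≈ 1.4888e+6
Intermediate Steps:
X(E, Q) = (Q + 4*E)/(2*E) (X(E, Q) = (Q + 4*E)/((2*E)) = (Q + 4*E)*(1/(2*E)) = (Q + 4*E)/(2*E))
o(M) = 19/12 + M (o(M) = (2 + (½)*5/(-6)) + M = (2 + (½)*5*(-⅙)) + M = (2 - 5/12) + M = 19/12 + M)
o(-1160) + 1489970 = (19/12 - 1160) + 1489970 = -13901/12 + 1489970 = 17865739/12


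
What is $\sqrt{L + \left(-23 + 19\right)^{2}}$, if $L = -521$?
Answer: $i \sqrt{505} \approx 22.472 i$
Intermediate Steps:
$\sqrt{L + \left(-23 + 19\right)^{2}} = \sqrt{-521 + \left(-23 + 19\right)^{2}} = \sqrt{-521 + \left(-4\right)^{2}} = \sqrt{-521 + 16} = \sqrt{-505} = i \sqrt{505}$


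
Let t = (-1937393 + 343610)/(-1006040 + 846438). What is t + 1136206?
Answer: 181342343795/159602 ≈ 1.1362e+6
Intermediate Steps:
t = 1593783/159602 (t = -1593783/(-159602) = -1593783*(-1/159602) = 1593783/159602 ≈ 9.9860)
t + 1136206 = 1593783/159602 + 1136206 = 181342343795/159602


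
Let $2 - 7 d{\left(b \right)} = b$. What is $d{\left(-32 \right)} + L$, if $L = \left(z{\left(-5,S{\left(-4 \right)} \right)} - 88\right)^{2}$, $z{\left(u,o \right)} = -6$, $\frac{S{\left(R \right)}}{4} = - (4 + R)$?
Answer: $\frac{61886}{7} \approx 8840.9$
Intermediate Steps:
$d{\left(b \right)} = \frac{2}{7} - \frac{b}{7}$
$S{\left(R \right)} = -16 - 4 R$ ($S{\left(R \right)} = 4 \left(- (4 + R)\right) = 4 \left(-4 - R\right) = -16 - 4 R$)
$L = 8836$ ($L = \left(-6 - 88\right)^{2} = \left(-94\right)^{2} = 8836$)
$d{\left(-32 \right)} + L = \left(\frac{2}{7} - - \frac{32}{7}\right) + 8836 = \left(\frac{2}{7} + \frac{32}{7}\right) + 8836 = \frac{34}{7} + 8836 = \frac{61886}{7}$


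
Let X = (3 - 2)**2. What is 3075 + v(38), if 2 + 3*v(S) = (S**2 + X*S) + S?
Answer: 3581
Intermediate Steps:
X = 1 (X = 1**2 = 1)
v(S) = -2/3 + S**2/3 + 2*S/3 (v(S) = -2/3 + ((S**2 + 1*S) + S)/3 = -2/3 + ((S**2 + S) + S)/3 = -2/3 + ((S + S**2) + S)/3 = -2/3 + (S**2 + 2*S)/3 = -2/3 + (S**2/3 + 2*S/3) = -2/3 + S**2/3 + 2*S/3)
3075 + v(38) = 3075 + (-2/3 + (1/3)*38**2 + (2/3)*38) = 3075 + (-2/3 + (1/3)*1444 + 76/3) = 3075 + (-2/3 + 1444/3 + 76/3) = 3075 + 506 = 3581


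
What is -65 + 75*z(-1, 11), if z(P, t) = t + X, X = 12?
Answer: 1660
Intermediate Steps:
z(P, t) = 12 + t (z(P, t) = t + 12 = 12 + t)
-65 + 75*z(-1, 11) = -65 + 75*(12 + 11) = -65 + 75*23 = -65 + 1725 = 1660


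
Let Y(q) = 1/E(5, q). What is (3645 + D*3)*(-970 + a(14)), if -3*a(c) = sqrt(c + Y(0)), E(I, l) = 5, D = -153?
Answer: -3090420 - 1062*sqrt(355)/5 ≈ -3.0944e+6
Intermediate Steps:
Y(q) = 1/5
a(c) = -sqrt(1/5 + c)/3 (a(c) = -sqrt(c + 1/5)/3 = -sqrt(1/5 + c)/3)
(3645 + D*3)*(-970 + a(14)) = (3645 - 153*3)*(-970 - sqrt(5 + 25*14)/15) = (3645 - 459)*(-970 - sqrt(5 + 350)/15) = 3186*(-970 - sqrt(355)/15) = -3090420 - 1062*sqrt(355)/5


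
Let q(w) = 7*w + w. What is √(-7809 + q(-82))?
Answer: I*√8465 ≈ 92.005*I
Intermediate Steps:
q(w) = 8*w
√(-7809 + q(-82)) = √(-7809 + 8*(-82)) = √(-7809 - 656) = √(-8465) = I*√8465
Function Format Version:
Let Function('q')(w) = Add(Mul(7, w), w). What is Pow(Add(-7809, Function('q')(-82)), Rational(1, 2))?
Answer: Mul(I, Pow(8465, Rational(1, 2))) ≈ Mul(92.005, I)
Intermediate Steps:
Function('q')(w) = Mul(8, w)
Pow(Add(-7809, Function('q')(-82)), Rational(1, 2)) = Pow(Add(-7809, Mul(8, -82)), Rational(1, 2)) = Pow(Add(-7809, -656), Rational(1, 2)) = Pow(-8465, Rational(1, 2)) = Mul(I, Pow(8465, Rational(1, 2)))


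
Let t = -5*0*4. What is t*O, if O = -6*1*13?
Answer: 0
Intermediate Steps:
O = -78 (O = -6*13 = -78)
t = 0 (t = 0*4 = 0)
t*O = 0*(-78) = 0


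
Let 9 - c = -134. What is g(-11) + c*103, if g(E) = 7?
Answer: 14736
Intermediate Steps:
c = 143 (c = 9 - 1*(-134) = 9 + 134 = 143)
g(-11) + c*103 = 7 + 143*103 = 7 + 14729 = 14736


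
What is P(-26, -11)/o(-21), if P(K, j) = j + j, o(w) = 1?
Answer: -22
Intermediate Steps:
P(K, j) = 2*j
P(-26, -11)/o(-21) = (2*(-11))/1 = -22*1 = -22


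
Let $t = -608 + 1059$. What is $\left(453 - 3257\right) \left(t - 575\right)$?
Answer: $347696$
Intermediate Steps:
$t = 451$
$\left(453 - 3257\right) \left(t - 575\right) = \left(453 - 3257\right) \left(451 - 575\right) = - 2804 \left(451 - 575\right) = \left(-2804\right) \left(-124\right) = 347696$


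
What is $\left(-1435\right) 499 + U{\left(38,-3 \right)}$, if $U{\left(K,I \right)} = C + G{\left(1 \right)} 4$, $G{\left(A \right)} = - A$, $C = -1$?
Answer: $-716070$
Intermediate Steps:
$U{\left(K,I \right)} = -5$ ($U{\left(K,I \right)} = -1 + \left(-1\right) 1 \cdot 4 = -1 - 4 = -5$)
$\left(-1435\right) 499 + U{\left(38,-3 \right)} = \left(-1435\right) 499 - 5 = -716065 - 5 = -716070$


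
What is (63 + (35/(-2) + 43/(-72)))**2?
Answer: 10452289/5184 ≈ 2016.3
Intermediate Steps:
(63 + (35/(-2) + 43/(-72)))**2 = (63 + (35*(-1/2) + 43*(-1/72)))**2 = (63 + (-35/2 - 43/72))**2 = (63 - 1303/72)**2 = (3233/72)**2 = 10452289/5184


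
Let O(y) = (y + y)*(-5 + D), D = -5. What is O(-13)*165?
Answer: 42900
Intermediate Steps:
O(y) = -20*y (O(y) = (y + y)*(-5 - 5) = (2*y)*(-10) = -20*y)
O(-13)*165 = -20*(-13)*165 = 260*165 = 42900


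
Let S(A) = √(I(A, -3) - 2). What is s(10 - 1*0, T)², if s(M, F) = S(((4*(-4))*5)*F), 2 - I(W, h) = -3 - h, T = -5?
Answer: 0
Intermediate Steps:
I(W, h) = 5 + h (I(W, h) = 2 - (-3 - h) = 2 + (3 + h) = 5 + h)
S(A) = 0 (S(A) = √((5 - 3) - 2) = √(2 - 2) = √0 = 0)
s(M, F) = 0
s(10 - 1*0, T)² = 0² = 0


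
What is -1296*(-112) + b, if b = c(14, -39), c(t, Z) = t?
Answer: 145166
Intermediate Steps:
b = 14
-1296*(-112) + b = -1296*(-112) + 14 = 145152 + 14 = 145166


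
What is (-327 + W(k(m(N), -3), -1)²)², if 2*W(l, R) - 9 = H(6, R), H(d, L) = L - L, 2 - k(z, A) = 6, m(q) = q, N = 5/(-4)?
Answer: 1505529/16 ≈ 94096.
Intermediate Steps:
N = -5/4 (N = 5*(-¼) = -5/4 ≈ -1.2500)
k(z, A) = -4 (k(z, A) = 2 - 1*6 = 2 - 6 = -4)
H(d, L) = 0
W(l, R) = 9/2 (W(l, R) = 9/2 + (½)*0 = 9/2 + 0 = 9/2)
(-327 + W(k(m(N), -3), -1)²)² = (-327 + (9/2)²)² = (-327 + 81/4)² = (-1227/4)² = 1505529/16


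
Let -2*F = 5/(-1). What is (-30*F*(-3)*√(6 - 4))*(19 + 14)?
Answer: 7425*√2 ≈ 10501.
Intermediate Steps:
F = 5/2 (F = -5/(2*(-1)) = -5*(-1)/2 = -½*(-5) = 5/2 ≈ 2.5000)
(-30*F*(-3)*√(6 - 4))*(19 + 14) = (-30*(5/2)*(-3)*√(6 - 4))*(19 + 14) = -(-225)*√2*33 = (225*√2)*33 = 7425*√2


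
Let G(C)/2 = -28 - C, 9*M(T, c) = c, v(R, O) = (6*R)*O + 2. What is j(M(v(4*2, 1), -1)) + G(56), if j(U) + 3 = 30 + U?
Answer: -1270/9 ≈ -141.11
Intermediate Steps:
v(R, O) = 2 + 6*O*R (v(R, O) = 6*O*R + 2 = 2 + 6*O*R)
M(T, c) = c/9
j(U) = 27 + U (j(U) = -3 + (30 + U) = 27 + U)
G(C) = -56 - 2*C (G(C) = 2*(-28 - C) = -56 - 2*C)
j(M(v(4*2, 1), -1)) + G(56) = (27 + (⅑)*(-1)) + (-56 - 2*56) = (27 - ⅑) + (-56 - 112) = 242/9 - 168 = -1270/9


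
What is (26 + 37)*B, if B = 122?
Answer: 7686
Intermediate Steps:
(26 + 37)*B = (26 + 37)*122 = 63*122 = 7686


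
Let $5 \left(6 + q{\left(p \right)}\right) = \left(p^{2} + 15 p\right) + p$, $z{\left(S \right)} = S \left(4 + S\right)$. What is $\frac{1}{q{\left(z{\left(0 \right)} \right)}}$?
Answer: $- \frac{1}{6} \approx -0.16667$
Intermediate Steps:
$q{\left(p \right)} = -6 + \frac{p^{2}}{5} + \frac{16 p}{5}$ ($q{\left(p \right)} = -6 + \frac{\left(p^{2} + 15 p\right) + p}{5} = -6 + \frac{p^{2} + 16 p}{5} = -6 + \left(\frac{p^{2}}{5} + \frac{16 p}{5}\right) = -6 + \frac{p^{2}}{5} + \frac{16 p}{5}$)
$\frac{1}{q{\left(z{\left(0 \right)} \right)}} = \frac{1}{-6 + \frac{\left(0 \left(4 + 0\right)\right)^{2}}{5} + \frac{16 \cdot 0 \left(4 + 0\right)}{5}} = \frac{1}{-6 + \frac{\left(0 \cdot 4\right)^{2}}{5} + \frac{16 \cdot 0 \cdot 4}{5}} = \frac{1}{-6 + \frac{0^{2}}{5} + \frac{16}{5} \cdot 0} = \frac{1}{-6 + \frac{1}{5} \cdot 0 + 0} = \frac{1}{-6 + 0 + 0} = \frac{1}{-6} = - \frac{1}{6}$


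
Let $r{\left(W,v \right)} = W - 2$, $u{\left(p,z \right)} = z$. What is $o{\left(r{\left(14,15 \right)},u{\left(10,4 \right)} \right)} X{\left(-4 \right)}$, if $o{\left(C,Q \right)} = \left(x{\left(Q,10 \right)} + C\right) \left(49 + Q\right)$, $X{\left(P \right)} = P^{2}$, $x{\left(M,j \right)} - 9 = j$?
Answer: $26288$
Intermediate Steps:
$x{\left(M,j \right)} = 9 + j$
$r{\left(W,v \right)} = -2 + W$
$o{\left(C,Q \right)} = \left(19 + C\right) \left(49 + Q\right)$ ($o{\left(C,Q \right)} = \left(\left(9 + 10\right) + C\right) \left(49 + Q\right) = \left(19 + C\right) \left(49 + Q\right)$)
$o{\left(r{\left(14,15 \right)},u{\left(10,4 \right)} \right)} X{\left(-4 \right)} = \left(931 + 19 \cdot 4 + 49 \left(-2 + 14\right) + \left(-2 + 14\right) 4\right) \left(-4\right)^{2} = \left(931 + 76 + 49 \cdot 12 + 12 \cdot 4\right) 16 = \left(931 + 76 + 588 + 48\right) 16 = 1643 \cdot 16 = 26288$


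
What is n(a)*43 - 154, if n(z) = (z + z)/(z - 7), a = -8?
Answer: -1622/15 ≈ -108.13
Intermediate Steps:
n(z) = 2*z/(-7 + z) (n(z) = (2*z)/(-7 + z) = 2*z/(-7 + z))
n(a)*43 - 154 = (2*(-8)/(-7 - 8))*43 - 154 = (2*(-8)/(-15))*43 - 154 = (2*(-8)*(-1/15))*43 - 154 = (16/15)*43 - 154 = 688/15 - 154 = -1622/15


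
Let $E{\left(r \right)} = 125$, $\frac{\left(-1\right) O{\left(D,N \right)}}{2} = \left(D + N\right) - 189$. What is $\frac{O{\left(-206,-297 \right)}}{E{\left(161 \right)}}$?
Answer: $\frac{1384}{125} \approx 11.072$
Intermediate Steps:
$O{\left(D,N \right)} = 378 - 2 D - 2 N$ ($O{\left(D,N \right)} = - 2 \left(\left(D + N\right) - 189\right) = - 2 \left(-189 + D + N\right) = 378 - 2 D - 2 N$)
$\frac{O{\left(-206,-297 \right)}}{E{\left(161 \right)}} = \frac{378 - -412 - -594}{125} = \left(378 + 412 + 594\right) \frac{1}{125} = 1384 \cdot \frac{1}{125} = \frac{1384}{125}$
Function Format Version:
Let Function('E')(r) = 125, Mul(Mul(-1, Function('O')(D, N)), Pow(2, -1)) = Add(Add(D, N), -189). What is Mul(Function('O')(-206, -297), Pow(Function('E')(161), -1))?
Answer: Rational(1384, 125) ≈ 11.072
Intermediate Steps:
Function('O')(D, N) = Add(378, Mul(-2, D), Mul(-2, N)) (Function('O')(D, N) = Mul(-2, Add(Add(D, N), -189)) = Mul(-2, Add(-189, D, N)) = Add(378, Mul(-2, D), Mul(-2, N)))
Mul(Function('O')(-206, -297), Pow(Function('E')(161), -1)) = Mul(Add(378, Mul(-2, -206), Mul(-2, -297)), Pow(125, -1)) = Mul(Add(378, 412, 594), Rational(1, 125)) = Mul(1384, Rational(1, 125)) = Rational(1384, 125)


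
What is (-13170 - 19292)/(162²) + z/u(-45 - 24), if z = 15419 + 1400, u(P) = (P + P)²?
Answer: -4911347/13883076 ≈ -0.35377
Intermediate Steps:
u(P) = 4*P² (u(P) = (2*P)² = 4*P²)
z = 16819
(-13170 - 19292)/(162²) + z/u(-45 - 24) = (-13170 - 19292)/(162²) + 16819/((4*(-45 - 24)²)) = -32462/26244 + 16819/((4*(-69)²)) = -32462*1/26244 + 16819/((4*4761)) = -16231/13122 + 16819/19044 = -4911347/13883076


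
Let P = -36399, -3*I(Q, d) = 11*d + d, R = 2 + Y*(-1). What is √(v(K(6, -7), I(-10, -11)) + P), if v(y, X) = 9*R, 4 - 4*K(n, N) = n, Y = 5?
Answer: I*√36426 ≈ 190.86*I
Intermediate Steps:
K(n, N) = 1 - n/4
R = -3 (R = 2 + 5*(-1) = 2 - 5 = -3)
I(Q, d) = -4*d (I(Q, d) = -(11*d + d)/3 = -4*d)
v(y, X) = -27 (v(y, X) = 9*(-3) = -27)
√(v(K(6, -7), I(-10, -11)) + P) = √(-27 - 36399) = √(-36426) = I*√36426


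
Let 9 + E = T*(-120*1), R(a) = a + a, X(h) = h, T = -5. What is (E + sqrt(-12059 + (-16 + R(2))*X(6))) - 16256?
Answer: -15665 + I*sqrt(12131) ≈ -15665.0 + 110.14*I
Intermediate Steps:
R(a) = 2*a
E = 591 (E = -9 - (-600) = -9 - 5*(-120) = -9 + 600 = 591)
(E + sqrt(-12059 + (-16 + R(2))*X(6))) - 16256 = (591 + sqrt(-12059 + (-16 + 2*2)*6)) - 16256 = (591 + sqrt(-12059 + (-16 + 4)*6)) - 16256 = (591 + sqrt(-12059 - 12*6)) - 16256 = (591 + sqrt(-12059 - 72)) - 16256 = (591 + sqrt(-12131)) - 16256 = (591 + I*sqrt(12131)) - 16256 = -15665 + I*sqrt(12131)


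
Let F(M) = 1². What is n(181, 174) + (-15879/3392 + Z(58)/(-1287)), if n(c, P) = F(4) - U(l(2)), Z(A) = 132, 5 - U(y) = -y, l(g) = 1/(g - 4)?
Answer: -1095857/132288 ≈ -8.2839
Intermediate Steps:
l(g) = 1/(-4 + g)
U(y) = 5 + y (U(y) = 5 - (-1)*y = 5 + y)
F(M) = 1
n(c, P) = -7/2 (n(c, P) = 1 - (5 + 1/(-4 + 2)) = 1 - (5 + 1/(-2)) = 1 - (5 - ½) = 1 - 1*9/2 = 1 - 9/2 = -7/2)
n(181, 174) + (-15879/3392 + Z(58)/(-1287)) = -7/2 + (-15879/3392 + 132/(-1287)) = -7/2 + (-15879*1/3392 + 132*(-1/1287)) = -7/2 + (-15879/3392 - 4/39) = -7/2 - 632849/132288 = -1095857/132288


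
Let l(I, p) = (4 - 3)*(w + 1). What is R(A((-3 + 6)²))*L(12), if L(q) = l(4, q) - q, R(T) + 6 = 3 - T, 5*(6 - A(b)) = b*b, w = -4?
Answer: -108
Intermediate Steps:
A(b) = 6 - b²/5 (A(b) = 6 - b*b/5 = 6 - b²/5)
R(T) = -3 - T (R(T) = -6 + (3 - T) = -3 - T)
l(I, p) = -3 (l(I, p) = (4 - 3)*(-4 + 1) = 1*(-3) = -3)
L(q) = -3 - q
R(A((-3 + 6)²))*L(12) = (-3 - (6 - (-3 + 6)⁴/5))*(-3 - 1*12) = (-3 - (6 - (3²)²/5))*(-3 - 12) = (-3 - (6 - ⅕*9²))*(-15) = (-3 - (6 - ⅕*81))*(-15) = (-3 - (6 - 81/5))*(-15) = (-3 - 1*(-51/5))*(-15) = (-3 + 51/5)*(-15) = (36/5)*(-15) = -108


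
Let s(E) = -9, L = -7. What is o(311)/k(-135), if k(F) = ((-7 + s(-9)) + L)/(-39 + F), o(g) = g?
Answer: 54114/23 ≈ 2352.8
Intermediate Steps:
k(F) = -23/(-39 + F) (k(F) = ((-7 - 9) - 7)/(-39 + F) = (-16 - 7)/(-39 + F) = -23/(-39 + F))
o(311)/k(-135) = 311/((-23/(-39 - 135))) = 311/((-23/(-174))) = 311/((-23*(-1/174))) = 311/(23/174) = 311*(174/23) = 54114/23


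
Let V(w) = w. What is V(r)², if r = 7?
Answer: 49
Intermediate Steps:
V(r)² = 7² = 49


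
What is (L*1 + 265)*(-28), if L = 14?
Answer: -7812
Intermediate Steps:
(L*1 + 265)*(-28) = (14*1 + 265)*(-28) = (14 + 265)*(-28) = 279*(-28) = -7812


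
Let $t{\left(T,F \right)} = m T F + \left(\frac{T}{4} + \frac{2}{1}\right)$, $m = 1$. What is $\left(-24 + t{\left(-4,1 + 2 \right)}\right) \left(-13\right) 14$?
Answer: $6370$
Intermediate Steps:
$t{\left(T,F \right)} = 2 + \frac{T}{4} + F T$ ($t{\left(T,F \right)} = 1 T F + \left(\frac{T}{4} + \frac{2}{1}\right) = T F + \left(T \frac{1}{4} + 2 \cdot 1\right) = F T + \left(\frac{T}{4} + 2\right) = F T + \left(2 + \frac{T}{4}\right) = 2 + \frac{T}{4} + F T$)
$\left(-24 + t{\left(-4,1 + 2 \right)}\right) \left(-13\right) 14 = \left(-24 + \left(2 + \frac{1}{4} \left(-4\right) + \left(1 + 2\right) \left(-4\right)\right)\right) \left(-13\right) 14 = \left(-24 + \left(2 - 1 + 3 \left(-4\right)\right)\right) \left(-13\right) 14 = \left(-24 - 11\right) \left(-13\right) 14 = \left(-35\right) \left(-13\right) 14 = 455 \cdot 14 = 6370$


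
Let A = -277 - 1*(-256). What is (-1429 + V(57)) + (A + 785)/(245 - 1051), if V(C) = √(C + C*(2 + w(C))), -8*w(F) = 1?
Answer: -576269/403 + √2622/4 ≈ -1417.1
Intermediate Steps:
w(F) = -⅛ (w(F) = -⅛*1 = -⅛)
A = -21 (A = -277 + 256 = -21)
V(C) = √46*√C/4 (V(C) = √(C + C*(2 - ⅛)) = √(C + C*(15/8)) = √(C + 15*C/8) = √(23*C/8) = √46*√C/4)
(-1429 + V(57)) + (A + 785)/(245 - 1051) = (-1429 + √46*√57/4) + (-21 + 785)/(245 - 1051) = (-1429 + √2622/4) + 764/(-806) = (-1429 + √2622/4) + 764*(-1/806) = (-1429 + √2622/4) - 382/403 = -576269/403 + √2622/4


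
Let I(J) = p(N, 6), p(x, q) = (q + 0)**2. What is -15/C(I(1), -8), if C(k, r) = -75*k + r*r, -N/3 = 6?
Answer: 15/2636 ≈ 0.0056904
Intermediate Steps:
N = -18 (N = -3*6 = -18)
p(x, q) = q**2
I(J) = 36 (I(J) = 6**2 = 36)
C(k, r) = r**2 - 75*k (C(k, r) = -75*k + r**2 = r**2 - 75*k)
-15/C(I(1), -8) = -15/((-8)**2 - 75*36) = -15/(64 - 2700) = -15/(-2636) = -1/2636*(-15) = 15/2636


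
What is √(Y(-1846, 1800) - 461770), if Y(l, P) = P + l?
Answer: 2*I*√115454 ≈ 679.57*I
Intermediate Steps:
√(Y(-1846, 1800) - 461770) = √((1800 - 1846) - 461770) = √(-46 - 461770) = √(-461816) = 2*I*√115454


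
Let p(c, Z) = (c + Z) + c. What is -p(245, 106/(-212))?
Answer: -979/2 ≈ -489.50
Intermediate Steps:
p(c, Z) = Z + 2*c (p(c, Z) = (Z + c) + c = Z + 2*c)
-p(245, 106/(-212)) = -(106/(-212) + 2*245) = -(106*(-1/212) + 490) = -(-½ + 490) = -1*979/2 = -979/2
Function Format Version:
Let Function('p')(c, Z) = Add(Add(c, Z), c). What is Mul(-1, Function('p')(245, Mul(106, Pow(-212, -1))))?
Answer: Rational(-979, 2) ≈ -489.50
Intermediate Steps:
Function('p')(c, Z) = Add(Z, Mul(2, c)) (Function('p')(c, Z) = Add(Add(Z, c), c) = Add(Z, Mul(2, c)))
Mul(-1, Function('p')(245, Mul(106, Pow(-212, -1)))) = Mul(-1, Add(Mul(106, Pow(-212, -1)), Mul(2, 245))) = Mul(-1, Add(Mul(106, Rational(-1, 212)), 490)) = Mul(-1, Add(Rational(-1, 2), 490)) = Mul(-1, Rational(979, 2)) = Rational(-979, 2)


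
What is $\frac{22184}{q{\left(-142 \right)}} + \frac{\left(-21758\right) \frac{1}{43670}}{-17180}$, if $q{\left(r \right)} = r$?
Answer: $- \frac{378262641381}{2421263300} \approx -156.23$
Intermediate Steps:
$\frac{22184}{q{\left(-142 \right)}} + \frac{\left(-21758\right) \frac{1}{43670}}{-17180} = \frac{22184}{-142} + \frac{\left(-21758\right) \frac{1}{43670}}{-17180} = 22184 \left(- \frac{1}{142}\right) + \left(-21758\right) \frac{1}{43670} \left(- \frac{1}{17180}\right) = - \frac{11092}{71} - - \frac{989}{34102300} = - \frac{11092}{71} + \frac{989}{34102300} = - \frac{378262641381}{2421263300}$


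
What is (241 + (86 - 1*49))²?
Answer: 77284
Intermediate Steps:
(241 + (86 - 1*49))² = (241 + (86 - 49))² = (241 + 37)² = 278² = 77284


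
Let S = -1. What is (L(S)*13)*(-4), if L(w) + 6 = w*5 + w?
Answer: 624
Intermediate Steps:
L(w) = -6 + 6*w (L(w) = -6 + (w*5 + w) = -6 + (5*w + w) = -6 + 6*w)
(L(S)*13)*(-4) = ((-6 + 6*(-1))*13)*(-4) = ((-6 - 6)*13)*(-4) = -12*13*(-4) = -156*(-4) = 624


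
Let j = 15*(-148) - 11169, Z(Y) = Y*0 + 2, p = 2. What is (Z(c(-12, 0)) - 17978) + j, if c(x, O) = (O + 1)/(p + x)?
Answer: -31365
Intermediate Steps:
c(x, O) = (1 + O)/(2 + x) (c(x, O) = (O + 1)/(2 + x) = (1 + O)/(2 + x))
Z(Y) = 2 (Z(Y) = 0 + 2 = 2)
j = -13389 (j = -2220 - 11169 = -13389)
(Z(c(-12, 0)) - 17978) + j = (2 - 17978) - 13389 = -17976 - 13389 = -31365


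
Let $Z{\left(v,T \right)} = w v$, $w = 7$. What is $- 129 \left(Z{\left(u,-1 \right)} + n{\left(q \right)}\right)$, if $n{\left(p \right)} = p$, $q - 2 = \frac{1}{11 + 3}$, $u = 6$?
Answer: $- \frac{79593}{14} \approx -5685.2$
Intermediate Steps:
$q = \frac{29}{14}$ ($q = 2 + \frac{1}{11 + 3} = 2 + \frac{1}{14} = \frac{29}{14} \approx 2.0714$)
$Z{\left(v,T \right)} = 7 v$
$- 129 \left(Z{\left(u,-1 \right)} + n{\left(q \right)}\right) = - 129 \left(7 \cdot 6 + \frac{29}{14}\right) = - 129 \left(42 + \frac{29}{14}\right) = \left(-129\right) \frac{617}{14} = - \frac{79593}{14}$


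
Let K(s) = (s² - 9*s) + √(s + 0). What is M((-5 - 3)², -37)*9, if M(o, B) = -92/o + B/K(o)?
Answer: -10217/784 ≈ -13.032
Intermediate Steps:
K(s) = √s + s² - 9*s (K(s) = (s² - 9*s) + √s = √s + s² - 9*s)
M(o, B) = -92/o + B/(√o + o² - 9*o)
M((-5 - 3)², -37)*9 = (-92/(-5 - 3)² - 37/(√((-5 - 3)²) + ((-5 - 3)²)² - 9*(-5 - 3)²))*9 = (-92/((-8)²) - 37/(√((-8)²) + ((-8)²)² - 9*(-8)²))*9 = (-92/64 - 37/(√64 + 64² - 9*64))*9 = (-92*1/64 - 37/(8 + 4096 - 576))*9 = (-23/16 - 37/3528)*9 = -10217/7056*9 = -10217/784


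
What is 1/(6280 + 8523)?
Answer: 1/14803 ≈ 6.7554e-5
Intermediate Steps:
1/(6280 + 8523) = 1/14803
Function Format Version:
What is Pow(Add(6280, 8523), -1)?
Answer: Rational(1, 14803) ≈ 6.7554e-5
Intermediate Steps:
Pow(Add(6280, 8523), -1) = Pow(14803, -1) = Rational(1, 14803)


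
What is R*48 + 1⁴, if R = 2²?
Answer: 193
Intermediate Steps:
R = 4
R*48 + 1⁴ = 4*48 + 1⁴ = 192 + 1 = 193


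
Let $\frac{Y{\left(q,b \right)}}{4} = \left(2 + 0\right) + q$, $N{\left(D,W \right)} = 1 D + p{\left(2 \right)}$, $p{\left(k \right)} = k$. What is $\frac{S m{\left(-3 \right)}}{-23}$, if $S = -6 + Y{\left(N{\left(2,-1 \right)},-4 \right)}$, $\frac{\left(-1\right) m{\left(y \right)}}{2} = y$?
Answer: $- \frac{108}{23} \approx -4.6956$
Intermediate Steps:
$m{\left(y \right)} = - 2 y$
$N{\left(D,W \right)} = 2 + D$ ($N{\left(D,W \right)} = 1 D + 2 = D + 2 = 2 + D$)
$Y{\left(q,b \right)} = 8 + 4 q$ ($Y{\left(q,b \right)} = 4 \left(\left(2 + 0\right) + q\right) = 4 \left(2 + q\right) = 8 + 4 q$)
$S = 18$ ($S = -6 + \left(8 + 4 \left(2 + 2\right)\right) = -6 + \left(8 + 4 \cdot 4\right) = -6 + \left(8 + 16\right) = -6 + 24 = 18$)
$\frac{S m{\left(-3 \right)}}{-23} = \frac{18 \left(\left(-2\right) \left(-3\right)\right)}{-23} = 18 \cdot 6 \left(- \frac{1}{23}\right) = 108 \left(- \frac{1}{23}\right) = - \frac{108}{23}$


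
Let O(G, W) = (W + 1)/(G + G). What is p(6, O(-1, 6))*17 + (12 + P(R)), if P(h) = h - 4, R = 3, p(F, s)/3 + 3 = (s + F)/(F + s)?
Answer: -91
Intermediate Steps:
O(G, W) = (1 + W)/(2*G) (O(G, W) = (1 + W)/((2*G)) = (1 + W)*(1/(2*G)) = (1 + W)/(2*G))
p(F, s) = -6 (p(F, s) = -9 + 3*((s + F)/(F + s)) = -9 + 3*((F + s)/(F + s)) = -9 + 3*1 = -9 + 3 = -6)
P(h) = -4 + h
p(6, O(-1, 6))*17 + (12 + P(R)) = -6*17 + (12 + (-4 + 3)) = -102 + (12 - 1) = -102 + 11 = -91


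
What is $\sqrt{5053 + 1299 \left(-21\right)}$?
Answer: $i \sqrt{22226} \approx 149.08 i$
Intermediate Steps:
$\sqrt{5053 + 1299 \left(-21\right)} = \sqrt{5053 - 27279} = \sqrt{-22226} = i \sqrt{22226}$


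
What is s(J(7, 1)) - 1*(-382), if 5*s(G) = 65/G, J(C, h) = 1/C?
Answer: 473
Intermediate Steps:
s(G) = 13/G (s(G) = (65/G)/5 = 13/G)
s(J(7, 1)) - 1*(-382) = 13/(1/7) - 1*(-382) = 13/(⅐) + 382 = 13*7 + 382 = 91 + 382 = 473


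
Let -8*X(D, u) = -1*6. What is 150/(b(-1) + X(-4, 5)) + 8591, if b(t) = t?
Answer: 7991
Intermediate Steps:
X(D, u) = ¾ (X(D, u) = -(-1)*6/8 = -⅛*(-6) = ¾)
150/(b(-1) + X(-4, 5)) + 8591 = 150/(-1 + ¾) + 8591 = 150/(-¼) + 8591 = 150*(-4) + 8591 = -600 + 8591 = 7991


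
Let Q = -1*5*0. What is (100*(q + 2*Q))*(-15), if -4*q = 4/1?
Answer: 1500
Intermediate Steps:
Q = 0 (Q = -5*0 = 0)
q = -1 (q = -1/1 = -1 ≈ -1.0000)
(100*(q + 2*Q))*(-15) = (100*(-1 + 2*0))*(-15) = (100*(-1 + 0))*(-15) = (100*(-1))*(-15) = -100*(-15) = 1500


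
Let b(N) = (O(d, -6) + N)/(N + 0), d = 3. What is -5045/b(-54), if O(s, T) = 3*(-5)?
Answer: -90810/23 ≈ -3948.3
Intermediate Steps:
O(s, T) = -15
b(N) = (-15 + N)/N (b(N) = (-15 + N)/(N + 0) = (-15 + N)/N)
-5045/b(-54) = -5045*(-54/(-15 - 54)) = -5045/((-1/54*(-69))) = -5045/23/18 = -5045*18/23 = -90810/23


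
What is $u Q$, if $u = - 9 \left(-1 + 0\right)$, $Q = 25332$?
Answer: $227988$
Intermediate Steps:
$u = 9$ ($u = \left(-9\right) \left(-1\right) = 9$)
$u Q = 9 \cdot 25332 = 227988$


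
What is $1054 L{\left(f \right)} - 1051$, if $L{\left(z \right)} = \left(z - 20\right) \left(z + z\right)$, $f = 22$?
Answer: $91701$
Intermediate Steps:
$L{\left(z \right)} = 2 z \left(-20 + z\right)$ ($L{\left(z \right)} = \left(-20 + z\right) 2 z = 2 z \left(-20 + z\right)$)
$1054 L{\left(f \right)} - 1051 = 1054 \cdot 2 \cdot 22 \left(-20 + 22\right) - 1051 = 1054 \cdot 2 \cdot 22 \cdot 2 - 1051 = 1054 \cdot 88 - 1051 = 92752 - 1051 = 91701$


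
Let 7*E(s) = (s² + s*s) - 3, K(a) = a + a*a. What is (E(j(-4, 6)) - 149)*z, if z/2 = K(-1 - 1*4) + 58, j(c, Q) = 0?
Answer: -163176/7 ≈ -23311.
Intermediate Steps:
K(a) = a + a²
z = 156 (z = 2*((-1 - 1*4)*(1 + (-1 - 1*4)) + 58) = 2*((-1 - 4)*(1 + (-1 - 4)) + 58) = 2*(-5*(1 - 5) + 58) = 2*(-5*(-4) + 58) = 2*(20 + 58) = 2*78 = 156)
E(s) = -3/7 + 2*s²/7 (E(s) = ((s² + s*s) - 3)/7 = ((s² + s²) - 3)/7 = (2*s² - 3)/7 = (-3 + 2*s²)/7 = -3/7 + 2*s²/7)
(E(j(-4, 6)) - 149)*z = ((-3/7 + (2/7)*0²) - 149)*156 = ((-3/7 + (2/7)*0) - 149)*156 = ((-3/7 + 0) - 149)*156 = (-3/7 - 149)*156 = -1046/7*156 = -163176/7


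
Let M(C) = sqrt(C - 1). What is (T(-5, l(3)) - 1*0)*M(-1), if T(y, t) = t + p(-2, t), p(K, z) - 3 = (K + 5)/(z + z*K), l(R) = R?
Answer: 5*I*sqrt(2) ≈ 7.0711*I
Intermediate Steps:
p(K, z) = 3 + (5 + K)/(z + K*z) (p(K, z) = 3 + (K + 5)/(z + z*K) = 3 + (5 + K)/(z + K*z))
M(C) = sqrt(-1 + C)
T(y, t) = t - (3 - 3*t)/t (T(y, t) = t + (5 - 2 + 3*t + 3*(-2)*t)/(t*(1 - 2)) = t + (5 - 2 + 3*t - 6*t)/(t*(-1)) = t - 1*(3 - 3*t)/t = t - (3 - 3*t)/t)
(T(-5, l(3)) - 1*0)*M(-1) = ((3 + 3 - 3/3) - 1*0)*sqrt(-1 - 1) = ((3 + 3 - 3*1/3) + 0)*sqrt(-2) = ((3 + 3 - 1) + 0)*(I*sqrt(2)) = (5 + 0)*(I*sqrt(2)) = 5*(I*sqrt(2)) = 5*I*sqrt(2)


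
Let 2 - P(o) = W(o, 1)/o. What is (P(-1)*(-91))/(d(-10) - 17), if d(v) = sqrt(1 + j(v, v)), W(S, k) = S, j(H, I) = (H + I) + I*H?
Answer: 91/8 ≈ 11.375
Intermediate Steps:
j(H, I) = H + I + H*I (j(H, I) = (H + I) + H*I = H + I + H*I)
P(o) = 1 (P(o) = 2 - o/o = 2 - 1*1 = 2 - 1 = 1)
d(v) = sqrt(1 + v**2 + 2*v) (d(v) = sqrt(1 + (v + v + v*v)) = sqrt(1 + (v + v + v**2)) = sqrt(1 + (v**2 + 2*v)) = sqrt(1 + v**2 + 2*v))
(P(-1)*(-91))/(d(-10) - 17) = (1*(-91))/(sqrt(1 + (-10)**2 + 2*(-10)) - 17) = -91/(sqrt(1 + 100 - 20) - 17) = -91/(sqrt(81) - 17) = -91/(9 - 17) = -91/(-8) = -91*(-1/8) = 91/8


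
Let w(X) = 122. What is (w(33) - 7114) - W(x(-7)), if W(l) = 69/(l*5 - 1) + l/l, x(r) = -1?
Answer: -13963/2 ≈ -6981.5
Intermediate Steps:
W(l) = 1 + 69/(-1 + 5*l) (W(l) = 69/(5*l - 1) + 1 = 69/(-1 + 5*l) + 1 = 1 + 69/(-1 + 5*l))
(w(33) - 7114) - W(x(-7)) = (122 - 7114) - (68 + 5*(-1))/(-1 + 5*(-1)) = -6992 - (68 - 5)/(-1 - 5) = -6992 - 63/(-6) = -6992 - (-1)*63/6 = -6992 - 1*(-21/2) = -6992 + 21/2 = -13963/2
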